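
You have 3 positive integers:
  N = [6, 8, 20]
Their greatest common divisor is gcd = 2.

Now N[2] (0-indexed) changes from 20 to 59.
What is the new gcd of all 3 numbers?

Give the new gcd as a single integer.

Answer: 1

Derivation:
Numbers: [6, 8, 20], gcd = 2
Change: index 2, 20 -> 59
gcd of the OTHER numbers (without index 2): gcd([6, 8]) = 2
New gcd = gcd(g_others, new_val) = gcd(2, 59) = 1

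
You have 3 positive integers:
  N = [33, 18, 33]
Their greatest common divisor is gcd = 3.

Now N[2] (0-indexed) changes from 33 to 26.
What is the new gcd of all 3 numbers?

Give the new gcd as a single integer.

Numbers: [33, 18, 33], gcd = 3
Change: index 2, 33 -> 26
gcd of the OTHER numbers (without index 2): gcd([33, 18]) = 3
New gcd = gcd(g_others, new_val) = gcd(3, 26) = 1

Answer: 1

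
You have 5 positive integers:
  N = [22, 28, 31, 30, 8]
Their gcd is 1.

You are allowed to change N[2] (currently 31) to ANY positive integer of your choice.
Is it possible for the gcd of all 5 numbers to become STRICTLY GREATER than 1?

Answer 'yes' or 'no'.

Current gcd = 1
gcd of all OTHER numbers (without N[2]=31): gcd([22, 28, 30, 8]) = 2
The new gcd after any change is gcd(2, new_value).
This can be at most 2.
Since 2 > old gcd 1, the gcd CAN increase (e.g., set N[2] = 2).

Answer: yes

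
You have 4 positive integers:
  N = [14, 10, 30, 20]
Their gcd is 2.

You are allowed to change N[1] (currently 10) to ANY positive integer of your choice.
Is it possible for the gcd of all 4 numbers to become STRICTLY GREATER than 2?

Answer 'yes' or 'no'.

Answer: no

Derivation:
Current gcd = 2
gcd of all OTHER numbers (without N[1]=10): gcd([14, 30, 20]) = 2
The new gcd after any change is gcd(2, new_value).
This can be at most 2.
Since 2 = old gcd 2, the gcd can only stay the same or decrease.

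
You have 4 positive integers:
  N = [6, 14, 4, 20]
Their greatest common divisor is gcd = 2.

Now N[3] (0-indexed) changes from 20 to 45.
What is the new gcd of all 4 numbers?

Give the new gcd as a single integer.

Numbers: [6, 14, 4, 20], gcd = 2
Change: index 3, 20 -> 45
gcd of the OTHER numbers (without index 3): gcd([6, 14, 4]) = 2
New gcd = gcd(g_others, new_val) = gcd(2, 45) = 1

Answer: 1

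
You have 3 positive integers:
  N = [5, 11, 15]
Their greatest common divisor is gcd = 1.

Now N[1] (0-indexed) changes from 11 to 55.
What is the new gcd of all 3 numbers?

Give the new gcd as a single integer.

Numbers: [5, 11, 15], gcd = 1
Change: index 1, 11 -> 55
gcd of the OTHER numbers (without index 1): gcd([5, 15]) = 5
New gcd = gcd(g_others, new_val) = gcd(5, 55) = 5

Answer: 5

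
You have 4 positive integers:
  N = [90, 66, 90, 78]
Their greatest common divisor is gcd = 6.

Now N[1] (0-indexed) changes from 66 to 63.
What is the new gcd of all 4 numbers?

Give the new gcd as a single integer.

Numbers: [90, 66, 90, 78], gcd = 6
Change: index 1, 66 -> 63
gcd of the OTHER numbers (without index 1): gcd([90, 90, 78]) = 6
New gcd = gcd(g_others, new_val) = gcd(6, 63) = 3

Answer: 3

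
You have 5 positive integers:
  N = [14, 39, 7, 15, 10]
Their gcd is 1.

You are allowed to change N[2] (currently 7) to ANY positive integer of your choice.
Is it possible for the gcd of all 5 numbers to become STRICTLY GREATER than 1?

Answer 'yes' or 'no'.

Answer: no

Derivation:
Current gcd = 1
gcd of all OTHER numbers (without N[2]=7): gcd([14, 39, 15, 10]) = 1
The new gcd after any change is gcd(1, new_value).
This can be at most 1.
Since 1 = old gcd 1, the gcd can only stay the same or decrease.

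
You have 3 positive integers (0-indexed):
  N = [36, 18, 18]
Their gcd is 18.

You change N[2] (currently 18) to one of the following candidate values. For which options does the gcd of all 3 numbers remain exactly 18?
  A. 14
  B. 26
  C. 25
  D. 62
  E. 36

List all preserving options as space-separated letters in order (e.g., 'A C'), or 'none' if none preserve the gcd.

Old gcd = 18; gcd of others (without N[2]) = 18
New gcd for candidate v: gcd(18, v). Preserves old gcd iff gcd(18, v) = 18.
  Option A: v=14, gcd(18,14)=2 -> changes
  Option B: v=26, gcd(18,26)=2 -> changes
  Option C: v=25, gcd(18,25)=1 -> changes
  Option D: v=62, gcd(18,62)=2 -> changes
  Option E: v=36, gcd(18,36)=18 -> preserves

Answer: E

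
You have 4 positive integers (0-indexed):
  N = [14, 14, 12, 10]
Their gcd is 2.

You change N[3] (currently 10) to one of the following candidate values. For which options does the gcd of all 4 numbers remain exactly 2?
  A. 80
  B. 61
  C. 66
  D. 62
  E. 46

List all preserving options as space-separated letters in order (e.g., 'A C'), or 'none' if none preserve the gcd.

Old gcd = 2; gcd of others (without N[3]) = 2
New gcd for candidate v: gcd(2, v). Preserves old gcd iff gcd(2, v) = 2.
  Option A: v=80, gcd(2,80)=2 -> preserves
  Option B: v=61, gcd(2,61)=1 -> changes
  Option C: v=66, gcd(2,66)=2 -> preserves
  Option D: v=62, gcd(2,62)=2 -> preserves
  Option E: v=46, gcd(2,46)=2 -> preserves

Answer: A C D E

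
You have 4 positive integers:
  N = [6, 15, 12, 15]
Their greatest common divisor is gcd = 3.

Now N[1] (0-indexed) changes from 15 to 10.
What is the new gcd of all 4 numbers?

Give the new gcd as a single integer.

Numbers: [6, 15, 12, 15], gcd = 3
Change: index 1, 15 -> 10
gcd of the OTHER numbers (without index 1): gcd([6, 12, 15]) = 3
New gcd = gcd(g_others, new_val) = gcd(3, 10) = 1

Answer: 1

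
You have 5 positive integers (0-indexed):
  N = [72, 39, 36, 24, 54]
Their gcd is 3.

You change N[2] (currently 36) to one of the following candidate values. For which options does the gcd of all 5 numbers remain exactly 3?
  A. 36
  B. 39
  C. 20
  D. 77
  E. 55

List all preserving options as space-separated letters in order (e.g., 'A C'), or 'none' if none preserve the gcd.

Old gcd = 3; gcd of others (without N[2]) = 3
New gcd for candidate v: gcd(3, v). Preserves old gcd iff gcd(3, v) = 3.
  Option A: v=36, gcd(3,36)=3 -> preserves
  Option B: v=39, gcd(3,39)=3 -> preserves
  Option C: v=20, gcd(3,20)=1 -> changes
  Option D: v=77, gcd(3,77)=1 -> changes
  Option E: v=55, gcd(3,55)=1 -> changes

Answer: A B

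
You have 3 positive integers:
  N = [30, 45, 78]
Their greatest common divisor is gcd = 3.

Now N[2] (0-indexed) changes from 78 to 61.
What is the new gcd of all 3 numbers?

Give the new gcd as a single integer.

Numbers: [30, 45, 78], gcd = 3
Change: index 2, 78 -> 61
gcd of the OTHER numbers (without index 2): gcd([30, 45]) = 15
New gcd = gcd(g_others, new_val) = gcd(15, 61) = 1

Answer: 1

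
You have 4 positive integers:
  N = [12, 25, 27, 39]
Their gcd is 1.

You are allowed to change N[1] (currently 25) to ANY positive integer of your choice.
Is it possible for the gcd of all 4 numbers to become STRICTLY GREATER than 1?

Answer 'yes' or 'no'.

Answer: yes

Derivation:
Current gcd = 1
gcd of all OTHER numbers (without N[1]=25): gcd([12, 27, 39]) = 3
The new gcd after any change is gcd(3, new_value).
This can be at most 3.
Since 3 > old gcd 1, the gcd CAN increase (e.g., set N[1] = 3).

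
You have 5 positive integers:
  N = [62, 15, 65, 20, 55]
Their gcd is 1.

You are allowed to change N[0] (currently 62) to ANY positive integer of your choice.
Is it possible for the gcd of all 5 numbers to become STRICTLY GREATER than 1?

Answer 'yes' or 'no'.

Answer: yes

Derivation:
Current gcd = 1
gcd of all OTHER numbers (without N[0]=62): gcd([15, 65, 20, 55]) = 5
The new gcd after any change is gcd(5, new_value).
This can be at most 5.
Since 5 > old gcd 1, the gcd CAN increase (e.g., set N[0] = 5).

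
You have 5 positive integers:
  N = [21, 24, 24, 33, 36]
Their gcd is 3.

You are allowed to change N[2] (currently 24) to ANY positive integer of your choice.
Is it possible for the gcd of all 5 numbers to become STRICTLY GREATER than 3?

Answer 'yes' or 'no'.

Current gcd = 3
gcd of all OTHER numbers (without N[2]=24): gcd([21, 24, 33, 36]) = 3
The new gcd after any change is gcd(3, new_value).
This can be at most 3.
Since 3 = old gcd 3, the gcd can only stay the same or decrease.

Answer: no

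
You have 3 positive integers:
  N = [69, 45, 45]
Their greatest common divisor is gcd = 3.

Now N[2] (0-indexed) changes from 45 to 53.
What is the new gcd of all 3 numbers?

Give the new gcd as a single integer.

Answer: 1

Derivation:
Numbers: [69, 45, 45], gcd = 3
Change: index 2, 45 -> 53
gcd of the OTHER numbers (without index 2): gcd([69, 45]) = 3
New gcd = gcd(g_others, new_val) = gcd(3, 53) = 1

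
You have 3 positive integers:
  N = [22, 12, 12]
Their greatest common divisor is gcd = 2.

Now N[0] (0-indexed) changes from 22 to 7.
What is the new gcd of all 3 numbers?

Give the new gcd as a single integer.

Numbers: [22, 12, 12], gcd = 2
Change: index 0, 22 -> 7
gcd of the OTHER numbers (without index 0): gcd([12, 12]) = 12
New gcd = gcd(g_others, new_val) = gcd(12, 7) = 1

Answer: 1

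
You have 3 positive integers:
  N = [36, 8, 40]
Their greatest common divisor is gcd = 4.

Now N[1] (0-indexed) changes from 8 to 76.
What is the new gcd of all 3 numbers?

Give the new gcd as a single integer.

Answer: 4

Derivation:
Numbers: [36, 8, 40], gcd = 4
Change: index 1, 8 -> 76
gcd of the OTHER numbers (without index 1): gcd([36, 40]) = 4
New gcd = gcd(g_others, new_val) = gcd(4, 76) = 4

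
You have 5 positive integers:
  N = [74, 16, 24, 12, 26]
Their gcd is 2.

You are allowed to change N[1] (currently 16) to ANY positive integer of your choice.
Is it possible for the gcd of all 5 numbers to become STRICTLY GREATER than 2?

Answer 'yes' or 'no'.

Answer: no

Derivation:
Current gcd = 2
gcd of all OTHER numbers (without N[1]=16): gcd([74, 24, 12, 26]) = 2
The new gcd after any change is gcd(2, new_value).
This can be at most 2.
Since 2 = old gcd 2, the gcd can only stay the same or decrease.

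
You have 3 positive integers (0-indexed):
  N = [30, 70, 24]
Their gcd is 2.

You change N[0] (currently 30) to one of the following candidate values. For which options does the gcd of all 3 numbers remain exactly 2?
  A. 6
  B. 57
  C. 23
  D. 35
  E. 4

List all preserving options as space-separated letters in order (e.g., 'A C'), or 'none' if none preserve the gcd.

Answer: A E

Derivation:
Old gcd = 2; gcd of others (without N[0]) = 2
New gcd for candidate v: gcd(2, v). Preserves old gcd iff gcd(2, v) = 2.
  Option A: v=6, gcd(2,6)=2 -> preserves
  Option B: v=57, gcd(2,57)=1 -> changes
  Option C: v=23, gcd(2,23)=1 -> changes
  Option D: v=35, gcd(2,35)=1 -> changes
  Option E: v=4, gcd(2,4)=2 -> preserves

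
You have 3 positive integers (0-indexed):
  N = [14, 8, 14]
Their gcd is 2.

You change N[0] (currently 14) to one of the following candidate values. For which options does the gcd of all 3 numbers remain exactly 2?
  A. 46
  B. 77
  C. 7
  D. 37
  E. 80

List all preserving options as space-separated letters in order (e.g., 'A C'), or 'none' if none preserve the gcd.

Answer: A E

Derivation:
Old gcd = 2; gcd of others (without N[0]) = 2
New gcd for candidate v: gcd(2, v). Preserves old gcd iff gcd(2, v) = 2.
  Option A: v=46, gcd(2,46)=2 -> preserves
  Option B: v=77, gcd(2,77)=1 -> changes
  Option C: v=7, gcd(2,7)=1 -> changes
  Option D: v=37, gcd(2,37)=1 -> changes
  Option E: v=80, gcd(2,80)=2 -> preserves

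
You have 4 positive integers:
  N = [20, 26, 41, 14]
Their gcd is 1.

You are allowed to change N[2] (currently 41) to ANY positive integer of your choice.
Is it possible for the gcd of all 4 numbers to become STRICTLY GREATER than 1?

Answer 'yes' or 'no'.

Current gcd = 1
gcd of all OTHER numbers (without N[2]=41): gcd([20, 26, 14]) = 2
The new gcd after any change is gcd(2, new_value).
This can be at most 2.
Since 2 > old gcd 1, the gcd CAN increase (e.g., set N[2] = 2).

Answer: yes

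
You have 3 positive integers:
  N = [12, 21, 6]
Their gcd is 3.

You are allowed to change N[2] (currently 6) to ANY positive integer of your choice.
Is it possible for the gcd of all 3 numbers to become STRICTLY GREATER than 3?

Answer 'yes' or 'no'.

Answer: no

Derivation:
Current gcd = 3
gcd of all OTHER numbers (without N[2]=6): gcd([12, 21]) = 3
The new gcd after any change is gcd(3, new_value).
This can be at most 3.
Since 3 = old gcd 3, the gcd can only stay the same or decrease.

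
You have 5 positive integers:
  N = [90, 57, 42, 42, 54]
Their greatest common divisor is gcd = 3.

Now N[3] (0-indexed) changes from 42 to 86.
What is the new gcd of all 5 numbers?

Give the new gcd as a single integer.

Answer: 1

Derivation:
Numbers: [90, 57, 42, 42, 54], gcd = 3
Change: index 3, 42 -> 86
gcd of the OTHER numbers (without index 3): gcd([90, 57, 42, 54]) = 3
New gcd = gcd(g_others, new_val) = gcd(3, 86) = 1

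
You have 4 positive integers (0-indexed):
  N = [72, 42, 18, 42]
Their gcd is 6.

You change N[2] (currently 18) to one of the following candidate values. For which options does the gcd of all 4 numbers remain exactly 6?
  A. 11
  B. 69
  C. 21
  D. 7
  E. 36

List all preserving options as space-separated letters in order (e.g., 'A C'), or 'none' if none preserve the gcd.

Old gcd = 6; gcd of others (without N[2]) = 6
New gcd for candidate v: gcd(6, v). Preserves old gcd iff gcd(6, v) = 6.
  Option A: v=11, gcd(6,11)=1 -> changes
  Option B: v=69, gcd(6,69)=3 -> changes
  Option C: v=21, gcd(6,21)=3 -> changes
  Option D: v=7, gcd(6,7)=1 -> changes
  Option E: v=36, gcd(6,36)=6 -> preserves

Answer: E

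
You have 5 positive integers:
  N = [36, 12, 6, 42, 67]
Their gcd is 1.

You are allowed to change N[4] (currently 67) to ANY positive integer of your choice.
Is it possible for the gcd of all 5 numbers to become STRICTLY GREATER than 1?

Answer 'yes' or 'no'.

Answer: yes

Derivation:
Current gcd = 1
gcd of all OTHER numbers (without N[4]=67): gcd([36, 12, 6, 42]) = 6
The new gcd after any change is gcd(6, new_value).
This can be at most 6.
Since 6 > old gcd 1, the gcd CAN increase (e.g., set N[4] = 6).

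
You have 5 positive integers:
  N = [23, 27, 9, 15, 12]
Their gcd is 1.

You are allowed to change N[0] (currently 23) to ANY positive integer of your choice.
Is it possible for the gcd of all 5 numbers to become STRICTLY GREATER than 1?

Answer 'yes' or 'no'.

Answer: yes

Derivation:
Current gcd = 1
gcd of all OTHER numbers (without N[0]=23): gcd([27, 9, 15, 12]) = 3
The new gcd after any change is gcd(3, new_value).
This can be at most 3.
Since 3 > old gcd 1, the gcd CAN increase (e.g., set N[0] = 3).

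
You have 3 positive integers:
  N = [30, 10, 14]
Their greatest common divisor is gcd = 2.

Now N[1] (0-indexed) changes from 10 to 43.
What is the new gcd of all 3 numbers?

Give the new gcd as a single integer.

Answer: 1

Derivation:
Numbers: [30, 10, 14], gcd = 2
Change: index 1, 10 -> 43
gcd of the OTHER numbers (without index 1): gcd([30, 14]) = 2
New gcd = gcd(g_others, new_val) = gcd(2, 43) = 1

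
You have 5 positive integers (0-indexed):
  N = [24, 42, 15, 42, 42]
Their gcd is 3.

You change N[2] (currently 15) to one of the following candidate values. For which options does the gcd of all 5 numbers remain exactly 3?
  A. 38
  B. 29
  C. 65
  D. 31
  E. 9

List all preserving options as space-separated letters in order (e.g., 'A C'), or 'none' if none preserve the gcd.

Old gcd = 3; gcd of others (without N[2]) = 6
New gcd for candidate v: gcd(6, v). Preserves old gcd iff gcd(6, v) = 3.
  Option A: v=38, gcd(6,38)=2 -> changes
  Option B: v=29, gcd(6,29)=1 -> changes
  Option C: v=65, gcd(6,65)=1 -> changes
  Option D: v=31, gcd(6,31)=1 -> changes
  Option E: v=9, gcd(6,9)=3 -> preserves

Answer: E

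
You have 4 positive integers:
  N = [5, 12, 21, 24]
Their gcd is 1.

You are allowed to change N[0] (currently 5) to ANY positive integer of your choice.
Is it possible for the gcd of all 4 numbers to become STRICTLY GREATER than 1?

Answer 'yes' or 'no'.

Current gcd = 1
gcd of all OTHER numbers (without N[0]=5): gcd([12, 21, 24]) = 3
The new gcd after any change is gcd(3, new_value).
This can be at most 3.
Since 3 > old gcd 1, the gcd CAN increase (e.g., set N[0] = 3).

Answer: yes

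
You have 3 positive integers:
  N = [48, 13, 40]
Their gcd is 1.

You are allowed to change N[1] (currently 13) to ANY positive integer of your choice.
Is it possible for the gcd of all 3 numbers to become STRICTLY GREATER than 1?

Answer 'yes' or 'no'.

Current gcd = 1
gcd of all OTHER numbers (without N[1]=13): gcd([48, 40]) = 8
The new gcd after any change is gcd(8, new_value).
This can be at most 8.
Since 8 > old gcd 1, the gcd CAN increase (e.g., set N[1] = 8).

Answer: yes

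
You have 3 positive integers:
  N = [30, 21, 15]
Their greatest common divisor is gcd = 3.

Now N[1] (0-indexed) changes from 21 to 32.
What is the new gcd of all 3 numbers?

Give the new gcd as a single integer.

Answer: 1

Derivation:
Numbers: [30, 21, 15], gcd = 3
Change: index 1, 21 -> 32
gcd of the OTHER numbers (without index 1): gcd([30, 15]) = 15
New gcd = gcd(g_others, new_val) = gcd(15, 32) = 1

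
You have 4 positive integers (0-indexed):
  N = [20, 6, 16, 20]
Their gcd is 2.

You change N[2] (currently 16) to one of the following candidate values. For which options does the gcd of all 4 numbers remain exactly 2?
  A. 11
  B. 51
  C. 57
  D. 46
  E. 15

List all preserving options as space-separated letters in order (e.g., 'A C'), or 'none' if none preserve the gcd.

Old gcd = 2; gcd of others (without N[2]) = 2
New gcd for candidate v: gcd(2, v). Preserves old gcd iff gcd(2, v) = 2.
  Option A: v=11, gcd(2,11)=1 -> changes
  Option B: v=51, gcd(2,51)=1 -> changes
  Option C: v=57, gcd(2,57)=1 -> changes
  Option D: v=46, gcd(2,46)=2 -> preserves
  Option E: v=15, gcd(2,15)=1 -> changes

Answer: D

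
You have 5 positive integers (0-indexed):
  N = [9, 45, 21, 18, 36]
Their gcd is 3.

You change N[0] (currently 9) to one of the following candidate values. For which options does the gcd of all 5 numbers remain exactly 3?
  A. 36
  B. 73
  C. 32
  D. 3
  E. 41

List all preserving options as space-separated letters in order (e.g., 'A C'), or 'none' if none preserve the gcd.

Answer: A D

Derivation:
Old gcd = 3; gcd of others (without N[0]) = 3
New gcd for candidate v: gcd(3, v). Preserves old gcd iff gcd(3, v) = 3.
  Option A: v=36, gcd(3,36)=3 -> preserves
  Option B: v=73, gcd(3,73)=1 -> changes
  Option C: v=32, gcd(3,32)=1 -> changes
  Option D: v=3, gcd(3,3)=3 -> preserves
  Option E: v=41, gcd(3,41)=1 -> changes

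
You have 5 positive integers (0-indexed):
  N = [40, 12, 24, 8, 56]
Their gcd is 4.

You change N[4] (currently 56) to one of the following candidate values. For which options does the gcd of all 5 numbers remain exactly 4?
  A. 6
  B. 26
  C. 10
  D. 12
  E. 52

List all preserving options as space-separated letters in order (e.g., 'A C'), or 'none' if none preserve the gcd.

Old gcd = 4; gcd of others (without N[4]) = 4
New gcd for candidate v: gcd(4, v). Preserves old gcd iff gcd(4, v) = 4.
  Option A: v=6, gcd(4,6)=2 -> changes
  Option B: v=26, gcd(4,26)=2 -> changes
  Option C: v=10, gcd(4,10)=2 -> changes
  Option D: v=12, gcd(4,12)=4 -> preserves
  Option E: v=52, gcd(4,52)=4 -> preserves

Answer: D E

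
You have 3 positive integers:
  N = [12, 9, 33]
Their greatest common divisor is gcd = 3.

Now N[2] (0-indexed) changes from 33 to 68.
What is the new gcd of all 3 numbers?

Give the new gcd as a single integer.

Numbers: [12, 9, 33], gcd = 3
Change: index 2, 33 -> 68
gcd of the OTHER numbers (without index 2): gcd([12, 9]) = 3
New gcd = gcd(g_others, new_val) = gcd(3, 68) = 1

Answer: 1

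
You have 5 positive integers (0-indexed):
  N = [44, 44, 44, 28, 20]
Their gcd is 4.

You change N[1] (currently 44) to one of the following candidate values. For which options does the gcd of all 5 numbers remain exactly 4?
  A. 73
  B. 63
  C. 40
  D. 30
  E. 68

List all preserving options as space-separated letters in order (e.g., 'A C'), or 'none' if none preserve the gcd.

Old gcd = 4; gcd of others (without N[1]) = 4
New gcd for candidate v: gcd(4, v). Preserves old gcd iff gcd(4, v) = 4.
  Option A: v=73, gcd(4,73)=1 -> changes
  Option B: v=63, gcd(4,63)=1 -> changes
  Option C: v=40, gcd(4,40)=4 -> preserves
  Option D: v=30, gcd(4,30)=2 -> changes
  Option E: v=68, gcd(4,68)=4 -> preserves

Answer: C E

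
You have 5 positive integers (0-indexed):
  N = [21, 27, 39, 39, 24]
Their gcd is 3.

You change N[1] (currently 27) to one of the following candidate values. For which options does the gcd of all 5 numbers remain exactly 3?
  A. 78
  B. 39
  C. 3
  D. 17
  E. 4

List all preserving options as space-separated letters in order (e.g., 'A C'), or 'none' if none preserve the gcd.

Answer: A B C

Derivation:
Old gcd = 3; gcd of others (without N[1]) = 3
New gcd for candidate v: gcd(3, v). Preserves old gcd iff gcd(3, v) = 3.
  Option A: v=78, gcd(3,78)=3 -> preserves
  Option B: v=39, gcd(3,39)=3 -> preserves
  Option C: v=3, gcd(3,3)=3 -> preserves
  Option D: v=17, gcd(3,17)=1 -> changes
  Option E: v=4, gcd(3,4)=1 -> changes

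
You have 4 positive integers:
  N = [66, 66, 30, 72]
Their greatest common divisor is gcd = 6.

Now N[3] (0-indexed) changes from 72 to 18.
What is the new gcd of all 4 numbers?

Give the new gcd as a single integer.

Numbers: [66, 66, 30, 72], gcd = 6
Change: index 3, 72 -> 18
gcd of the OTHER numbers (without index 3): gcd([66, 66, 30]) = 6
New gcd = gcd(g_others, new_val) = gcd(6, 18) = 6

Answer: 6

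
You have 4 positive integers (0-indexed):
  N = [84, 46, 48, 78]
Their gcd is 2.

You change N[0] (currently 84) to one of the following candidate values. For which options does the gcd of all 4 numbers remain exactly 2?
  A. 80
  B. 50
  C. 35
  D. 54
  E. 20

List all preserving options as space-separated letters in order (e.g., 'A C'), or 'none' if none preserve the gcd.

Answer: A B D E

Derivation:
Old gcd = 2; gcd of others (without N[0]) = 2
New gcd for candidate v: gcd(2, v). Preserves old gcd iff gcd(2, v) = 2.
  Option A: v=80, gcd(2,80)=2 -> preserves
  Option B: v=50, gcd(2,50)=2 -> preserves
  Option C: v=35, gcd(2,35)=1 -> changes
  Option D: v=54, gcd(2,54)=2 -> preserves
  Option E: v=20, gcd(2,20)=2 -> preserves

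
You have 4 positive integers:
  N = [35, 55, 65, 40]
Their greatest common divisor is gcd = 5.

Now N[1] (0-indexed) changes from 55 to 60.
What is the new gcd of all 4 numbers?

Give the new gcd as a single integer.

Numbers: [35, 55, 65, 40], gcd = 5
Change: index 1, 55 -> 60
gcd of the OTHER numbers (without index 1): gcd([35, 65, 40]) = 5
New gcd = gcd(g_others, new_val) = gcd(5, 60) = 5

Answer: 5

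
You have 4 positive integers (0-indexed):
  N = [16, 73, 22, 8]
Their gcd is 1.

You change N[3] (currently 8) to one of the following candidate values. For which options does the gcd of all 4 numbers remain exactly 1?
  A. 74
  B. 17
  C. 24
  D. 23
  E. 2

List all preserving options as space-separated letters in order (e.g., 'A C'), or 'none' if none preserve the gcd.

Old gcd = 1; gcd of others (without N[3]) = 1
New gcd for candidate v: gcd(1, v). Preserves old gcd iff gcd(1, v) = 1.
  Option A: v=74, gcd(1,74)=1 -> preserves
  Option B: v=17, gcd(1,17)=1 -> preserves
  Option C: v=24, gcd(1,24)=1 -> preserves
  Option D: v=23, gcd(1,23)=1 -> preserves
  Option E: v=2, gcd(1,2)=1 -> preserves

Answer: A B C D E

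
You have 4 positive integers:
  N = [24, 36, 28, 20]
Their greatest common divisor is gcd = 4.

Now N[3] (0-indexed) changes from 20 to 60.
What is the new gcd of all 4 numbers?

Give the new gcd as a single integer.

Answer: 4

Derivation:
Numbers: [24, 36, 28, 20], gcd = 4
Change: index 3, 20 -> 60
gcd of the OTHER numbers (without index 3): gcd([24, 36, 28]) = 4
New gcd = gcd(g_others, new_val) = gcd(4, 60) = 4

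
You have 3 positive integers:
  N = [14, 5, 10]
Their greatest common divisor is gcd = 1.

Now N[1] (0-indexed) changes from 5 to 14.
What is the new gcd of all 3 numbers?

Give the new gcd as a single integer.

Answer: 2

Derivation:
Numbers: [14, 5, 10], gcd = 1
Change: index 1, 5 -> 14
gcd of the OTHER numbers (without index 1): gcd([14, 10]) = 2
New gcd = gcd(g_others, new_val) = gcd(2, 14) = 2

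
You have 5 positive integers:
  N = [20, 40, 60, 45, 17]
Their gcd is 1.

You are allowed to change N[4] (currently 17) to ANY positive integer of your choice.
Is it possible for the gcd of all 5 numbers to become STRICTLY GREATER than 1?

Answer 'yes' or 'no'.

Answer: yes

Derivation:
Current gcd = 1
gcd of all OTHER numbers (without N[4]=17): gcd([20, 40, 60, 45]) = 5
The new gcd after any change is gcd(5, new_value).
This can be at most 5.
Since 5 > old gcd 1, the gcd CAN increase (e.g., set N[4] = 5).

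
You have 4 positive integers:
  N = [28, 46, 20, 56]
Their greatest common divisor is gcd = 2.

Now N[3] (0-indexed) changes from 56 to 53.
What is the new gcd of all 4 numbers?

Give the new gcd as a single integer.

Numbers: [28, 46, 20, 56], gcd = 2
Change: index 3, 56 -> 53
gcd of the OTHER numbers (without index 3): gcd([28, 46, 20]) = 2
New gcd = gcd(g_others, new_val) = gcd(2, 53) = 1

Answer: 1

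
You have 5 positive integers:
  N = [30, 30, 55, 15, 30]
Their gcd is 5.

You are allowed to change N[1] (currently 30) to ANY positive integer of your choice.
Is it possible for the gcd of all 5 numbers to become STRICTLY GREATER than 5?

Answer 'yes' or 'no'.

Answer: no

Derivation:
Current gcd = 5
gcd of all OTHER numbers (without N[1]=30): gcd([30, 55, 15, 30]) = 5
The new gcd after any change is gcd(5, new_value).
This can be at most 5.
Since 5 = old gcd 5, the gcd can only stay the same or decrease.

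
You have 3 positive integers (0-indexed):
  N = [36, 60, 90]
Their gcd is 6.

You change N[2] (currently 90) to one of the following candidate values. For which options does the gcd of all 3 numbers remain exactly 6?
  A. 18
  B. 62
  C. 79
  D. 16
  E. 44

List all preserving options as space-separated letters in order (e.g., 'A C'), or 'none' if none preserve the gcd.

Old gcd = 6; gcd of others (without N[2]) = 12
New gcd for candidate v: gcd(12, v). Preserves old gcd iff gcd(12, v) = 6.
  Option A: v=18, gcd(12,18)=6 -> preserves
  Option B: v=62, gcd(12,62)=2 -> changes
  Option C: v=79, gcd(12,79)=1 -> changes
  Option D: v=16, gcd(12,16)=4 -> changes
  Option E: v=44, gcd(12,44)=4 -> changes

Answer: A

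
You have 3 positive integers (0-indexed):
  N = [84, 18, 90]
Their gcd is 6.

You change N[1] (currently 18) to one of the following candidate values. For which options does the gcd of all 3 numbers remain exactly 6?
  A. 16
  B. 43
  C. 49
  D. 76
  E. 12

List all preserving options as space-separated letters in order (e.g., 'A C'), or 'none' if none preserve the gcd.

Old gcd = 6; gcd of others (without N[1]) = 6
New gcd for candidate v: gcd(6, v). Preserves old gcd iff gcd(6, v) = 6.
  Option A: v=16, gcd(6,16)=2 -> changes
  Option B: v=43, gcd(6,43)=1 -> changes
  Option C: v=49, gcd(6,49)=1 -> changes
  Option D: v=76, gcd(6,76)=2 -> changes
  Option E: v=12, gcd(6,12)=6 -> preserves

Answer: E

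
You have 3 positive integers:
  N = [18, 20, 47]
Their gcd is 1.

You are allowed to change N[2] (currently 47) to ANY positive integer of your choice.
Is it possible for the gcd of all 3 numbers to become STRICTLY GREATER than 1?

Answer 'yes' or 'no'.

Answer: yes

Derivation:
Current gcd = 1
gcd of all OTHER numbers (without N[2]=47): gcd([18, 20]) = 2
The new gcd after any change is gcd(2, new_value).
This can be at most 2.
Since 2 > old gcd 1, the gcd CAN increase (e.g., set N[2] = 2).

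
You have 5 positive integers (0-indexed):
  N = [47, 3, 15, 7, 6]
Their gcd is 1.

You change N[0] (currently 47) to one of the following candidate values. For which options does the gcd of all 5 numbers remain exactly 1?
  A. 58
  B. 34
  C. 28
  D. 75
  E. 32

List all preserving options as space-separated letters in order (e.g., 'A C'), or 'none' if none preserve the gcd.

Answer: A B C D E

Derivation:
Old gcd = 1; gcd of others (without N[0]) = 1
New gcd for candidate v: gcd(1, v). Preserves old gcd iff gcd(1, v) = 1.
  Option A: v=58, gcd(1,58)=1 -> preserves
  Option B: v=34, gcd(1,34)=1 -> preserves
  Option C: v=28, gcd(1,28)=1 -> preserves
  Option D: v=75, gcd(1,75)=1 -> preserves
  Option E: v=32, gcd(1,32)=1 -> preserves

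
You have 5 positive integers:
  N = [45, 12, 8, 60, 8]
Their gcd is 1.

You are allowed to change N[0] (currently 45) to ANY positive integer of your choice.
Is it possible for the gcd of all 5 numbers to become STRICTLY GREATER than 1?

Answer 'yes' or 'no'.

Answer: yes

Derivation:
Current gcd = 1
gcd of all OTHER numbers (without N[0]=45): gcd([12, 8, 60, 8]) = 4
The new gcd after any change is gcd(4, new_value).
This can be at most 4.
Since 4 > old gcd 1, the gcd CAN increase (e.g., set N[0] = 4).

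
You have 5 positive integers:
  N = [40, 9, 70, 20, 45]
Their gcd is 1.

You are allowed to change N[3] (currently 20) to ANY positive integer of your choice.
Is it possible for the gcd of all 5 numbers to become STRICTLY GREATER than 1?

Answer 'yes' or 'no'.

Current gcd = 1
gcd of all OTHER numbers (without N[3]=20): gcd([40, 9, 70, 45]) = 1
The new gcd after any change is gcd(1, new_value).
This can be at most 1.
Since 1 = old gcd 1, the gcd can only stay the same or decrease.

Answer: no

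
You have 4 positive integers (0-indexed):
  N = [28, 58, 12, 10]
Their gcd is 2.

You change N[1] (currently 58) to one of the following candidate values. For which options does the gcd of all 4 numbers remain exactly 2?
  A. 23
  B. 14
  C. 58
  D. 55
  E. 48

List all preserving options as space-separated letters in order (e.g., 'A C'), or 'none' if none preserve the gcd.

Answer: B C E

Derivation:
Old gcd = 2; gcd of others (without N[1]) = 2
New gcd for candidate v: gcd(2, v). Preserves old gcd iff gcd(2, v) = 2.
  Option A: v=23, gcd(2,23)=1 -> changes
  Option B: v=14, gcd(2,14)=2 -> preserves
  Option C: v=58, gcd(2,58)=2 -> preserves
  Option D: v=55, gcd(2,55)=1 -> changes
  Option E: v=48, gcd(2,48)=2 -> preserves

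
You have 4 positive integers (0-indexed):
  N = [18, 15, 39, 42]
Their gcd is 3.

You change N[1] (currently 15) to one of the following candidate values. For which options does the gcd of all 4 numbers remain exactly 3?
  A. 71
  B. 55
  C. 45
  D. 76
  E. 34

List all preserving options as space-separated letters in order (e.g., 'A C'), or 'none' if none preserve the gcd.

Old gcd = 3; gcd of others (without N[1]) = 3
New gcd for candidate v: gcd(3, v). Preserves old gcd iff gcd(3, v) = 3.
  Option A: v=71, gcd(3,71)=1 -> changes
  Option B: v=55, gcd(3,55)=1 -> changes
  Option C: v=45, gcd(3,45)=3 -> preserves
  Option D: v=76, gcd(3,76)=1 -> changes
  Option E: v=34, gcd(3,34)=1 -> changes

Answer: C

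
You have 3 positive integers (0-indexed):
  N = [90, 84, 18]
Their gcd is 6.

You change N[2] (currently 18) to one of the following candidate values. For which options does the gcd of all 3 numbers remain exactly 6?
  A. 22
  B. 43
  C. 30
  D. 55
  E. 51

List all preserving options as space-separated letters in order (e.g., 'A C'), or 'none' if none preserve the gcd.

Answer: C

Derivation:
Old gcd = 6; gcd of others (without N[2]) = 6
New gcd for candidate v: gcd(6, v). Preserves old gcd iff gcd(6, v) = 6.
  Option A: v=22, gcd(6,22)=2 -> changes
  Option B: v=43, gcd(6,43)=1 -> changes
  Option C: v=30, gcd(6,30)=6 -> preserves
  Option D: v=55, gcd(6,55)=1 -> changes
  Option E: v=51, gcd(6,51)=3 -> changes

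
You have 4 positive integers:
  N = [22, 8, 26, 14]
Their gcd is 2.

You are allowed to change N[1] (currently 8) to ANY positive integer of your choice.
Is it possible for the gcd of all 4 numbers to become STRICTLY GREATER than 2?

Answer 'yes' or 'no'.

Answer: no

Derivation:
Current gcd = 2
gcd of all OTHER numbers (without N[1]=8): gcd([22, 26, 14]) = 2
The new gcd after any change is gcd(2, new_value).
This can be at most 2.
Since 2 = old gcd 2, the gcd can only stay the same or decrease.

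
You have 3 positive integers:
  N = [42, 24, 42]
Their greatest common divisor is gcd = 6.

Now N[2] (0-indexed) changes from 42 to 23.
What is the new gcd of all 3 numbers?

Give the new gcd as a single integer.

Answer: 1

Derivation:
Numbers: [42, 24, 42], gcd = 6
Change: index 2, 42 -> 23
gcd of the OTHER numbers (without index 2): gcd([42, 24]) = 6
New gcd = gcd(g_others, new_val) = gcd(6, 23) = 1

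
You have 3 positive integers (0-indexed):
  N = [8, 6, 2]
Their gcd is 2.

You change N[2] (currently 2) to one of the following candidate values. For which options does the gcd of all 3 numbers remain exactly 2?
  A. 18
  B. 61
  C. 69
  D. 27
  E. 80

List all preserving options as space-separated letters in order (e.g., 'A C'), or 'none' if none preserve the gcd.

Answer: A E

Derivation:
Old gcd = 2; gcd of others (without N[2]) = 2
New gcd for candidate v: gcd(2, v). Preserves old gcd iff gcd(2, v) = 2.
  Option A: v=18, gcd(2,18)=2 -> preserves
  Option B: v=61, gcd(2,61)=1 -> changes
  Option C: v=69, gcd(2,69)=1 -> changes
  Option D: v=27, gcd(2,27)=1 -> changes
  Option E: v=80, gcd(2,80)=2 -> preserves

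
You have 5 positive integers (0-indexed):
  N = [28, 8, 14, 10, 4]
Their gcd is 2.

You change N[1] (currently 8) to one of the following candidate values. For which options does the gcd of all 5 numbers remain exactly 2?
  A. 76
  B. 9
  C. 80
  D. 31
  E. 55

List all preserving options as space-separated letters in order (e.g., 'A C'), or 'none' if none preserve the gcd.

Answer: A C

Derivation:
Old gcd = 2; gcd of others (without N[1]) = 2
New gcd for candidate v: gcd(2, v). Preserves old gcd iff gcd(2, v) = 2.
  Option A: v=76, gcd(2,76)=2 -> preserves
  Option B: v=9, gcd(2,9)=1 -> changes
  Option C: v=80, gcd(2,80)=2 -> preserves
  Option D: v=31, gcd(2,31)=1 -> changes
  Option E: v=55, gcd(2,55)=1 -> changes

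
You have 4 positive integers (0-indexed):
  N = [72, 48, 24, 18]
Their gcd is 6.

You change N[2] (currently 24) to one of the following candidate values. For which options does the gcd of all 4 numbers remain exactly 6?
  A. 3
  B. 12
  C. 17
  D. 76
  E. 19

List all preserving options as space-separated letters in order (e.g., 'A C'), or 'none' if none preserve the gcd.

Old gcd = 6; gcd of others (without N[2]) = 6
New gcd for candidate v: gcd(6, v). Preserves old gcd iff gcd(6, v) = 6.
  Option A: v=3, gcd(6,3)=3 -> changes
  Option B: v=12, gcd(6,12)=6 -> preserves
  Option C: v=17, gcd(6,17)=1 -> changes
  Option D: v=76, gcd(6,76)=2 -> changes
  Option E: v=19, gcd(6,19)=1 -> changes

Answer: B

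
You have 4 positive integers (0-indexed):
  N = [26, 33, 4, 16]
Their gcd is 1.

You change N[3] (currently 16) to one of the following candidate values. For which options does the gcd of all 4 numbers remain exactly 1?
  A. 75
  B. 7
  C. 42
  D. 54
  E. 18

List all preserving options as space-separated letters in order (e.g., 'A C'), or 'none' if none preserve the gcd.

Answer: A B C D E

Derivation:
Old gcd = 1; gcd of others (without N[3]) = 1
New gcd for candidate v: gcd(1, v). Preserves old gcd iff gcd(1, v) = 1.
  Option A: v=75, gcd(1,75)=1 -> preserves
  Option B: v=7, gcd(1,7)=1 -> preserves
  Option C: v=42, gcd(1,42)=1 -> preserves
  Option D: v=54, gcd(1,54)=1 -> preserves
  Option E: v=18, gcd(1,18)=1 -> preserves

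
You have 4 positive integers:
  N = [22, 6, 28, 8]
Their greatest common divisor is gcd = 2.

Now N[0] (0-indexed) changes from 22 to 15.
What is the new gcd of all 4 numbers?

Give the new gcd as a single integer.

Answer: 1

Derivation:
Numbers: [22, 6, 28, 8], gcd = 2
Change: index 0, 22 -> 15
gcd of the OTHER numbers (without index 0): gcd([6, 28, 8]) = 2
New gcd = gcd(g_others, new_val) = gcd(2, 15) = 1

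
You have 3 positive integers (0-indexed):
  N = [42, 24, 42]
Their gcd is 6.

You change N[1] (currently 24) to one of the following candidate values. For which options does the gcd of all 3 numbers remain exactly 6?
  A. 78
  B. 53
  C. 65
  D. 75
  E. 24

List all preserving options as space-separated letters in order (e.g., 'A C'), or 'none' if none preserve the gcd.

Old gcd = 6; gcd of others (without N[1]) = 42
New gcd for candidate v: gcd(42, v). Preserves old gcd iff gcd(42, v) = 6.
  Option A: v=78, gcd(42,78)=6 -> preserves
  Option B: v=53, gcd(42,53)=1 -> changes
  Option C: v=65, gcd(42,65)=1 -> changes
  Option D: v=75, gcd(42,75)=3 -> changes
  Option E: v=24, gcd(42,24)=6 -> preserves

Answer: A E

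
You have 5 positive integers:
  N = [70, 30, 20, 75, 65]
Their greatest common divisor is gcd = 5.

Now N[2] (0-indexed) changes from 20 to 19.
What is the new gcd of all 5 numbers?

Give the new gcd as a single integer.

Numbers: [70, 30, 20, 75, 65], gcd = 5
Change: index 2, 20 -> 19
gcd of the OTHER numbers (without index 2): gcd([70, 30, 75, 65]) = 5
New gcd = gcd(g_others, new_val) = gcd(5, 19) = 1

Answer: 1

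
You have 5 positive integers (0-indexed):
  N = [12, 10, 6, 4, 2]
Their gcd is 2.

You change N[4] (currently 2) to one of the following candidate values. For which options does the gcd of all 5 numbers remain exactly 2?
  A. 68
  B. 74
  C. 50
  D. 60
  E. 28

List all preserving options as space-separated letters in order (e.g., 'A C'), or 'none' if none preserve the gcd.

Answer: A B C D E

Derivation:
Old gcd = 2; gcd of others (without N[4]) = 2
New gcd for candidate v: gcd(2, v). Preserves old gcd iff gcd(2, v) = 2.
  Option A: v=68, gcd(2,68)=2 -> preserves
  Option B: v=74, gcd(2,74)=2 -> preserves
  Option C: v=50, gcd(2,50)=2 -> preserves
  Option D: v=60, gcd(2,60)=2 -> preserves
  Option E: v=28, gcd(2,28)=2 -> preserves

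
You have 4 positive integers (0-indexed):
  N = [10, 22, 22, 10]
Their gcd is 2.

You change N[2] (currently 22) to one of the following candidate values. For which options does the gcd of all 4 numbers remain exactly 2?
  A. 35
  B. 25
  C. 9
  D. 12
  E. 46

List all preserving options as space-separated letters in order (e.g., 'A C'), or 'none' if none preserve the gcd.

Answer: D E

Derivation:
Old gcd = 2; gcd of others (without N[2]) = 2
New gcd for candidate v: gcd(2, v). Preserves old gcd iff gcd(2, v) = 2.
  Option A: v=35, gcd(2,35)=1 -> changes
  Option B: v=25, gcd(2,25)=1 -> changes
  Option C: v=9, gcd(2,9)=1 -> changes
  Option D: v=12, gcd(2,12)=2 -> preserves
  Option E: v=46, gcd(2,46)=2 -> preserves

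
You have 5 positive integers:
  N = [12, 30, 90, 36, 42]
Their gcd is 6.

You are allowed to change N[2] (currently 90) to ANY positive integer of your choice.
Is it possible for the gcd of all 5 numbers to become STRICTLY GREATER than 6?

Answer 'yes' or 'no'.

Current gcd = 6
gcd of all OTHER numbers (without N[2]=90): gcd([12, 30, 36, 42]) = 6
The new gcd after any change is gcd(6, new_value).
This can be at most 6.
Since 6 = old gcd 6, the gcd can only stay the same or decrease.

Answer: no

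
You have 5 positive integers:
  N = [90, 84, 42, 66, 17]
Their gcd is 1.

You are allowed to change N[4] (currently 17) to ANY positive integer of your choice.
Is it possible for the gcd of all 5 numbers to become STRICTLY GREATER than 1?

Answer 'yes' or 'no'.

Current gcd = 1
gcd of all OTHER numbers (without N[4]=17): gcd([90, 84, 42, 66]) = 6
The new gcd after any change is gcd(6, new_value).
This can be at most 6.
Since 6 > old gcd 1, the gcd CAN increase (e.g., set N[4] = 6).

Answer: yes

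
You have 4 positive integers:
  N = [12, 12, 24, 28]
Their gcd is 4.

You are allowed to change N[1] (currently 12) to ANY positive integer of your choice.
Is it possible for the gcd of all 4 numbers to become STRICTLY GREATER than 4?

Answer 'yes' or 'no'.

Answer: no

Derivation:
Current gcd = 4
gcd of all OTHER numbers (without N[1]=12): gcd([12, 24, 28]) = 4
The new gcd after any change is gcd(4, new_value).
This can be at most 4.
Since 4 = old gcd 4, the gcd can only stay the same or decrease.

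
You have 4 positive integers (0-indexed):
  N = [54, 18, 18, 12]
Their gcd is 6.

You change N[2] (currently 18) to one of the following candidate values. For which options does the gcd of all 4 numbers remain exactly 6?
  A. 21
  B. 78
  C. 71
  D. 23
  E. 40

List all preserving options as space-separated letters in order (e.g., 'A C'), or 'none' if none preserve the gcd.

Answer: B

Derivation:
Old gcd = 6; gcd of others (without N[2]) = 6
New gcd for candidate v: gcd(6, v). Preserves old gcd iff gcd(6, v) = 6.
  Option A: v=21, gcd(6,21)=3 -> changes
  Option B: v=78, gcd(6,78)=6 -> preserves
  Option C: v=71, gcd(6,71)=1 -> changes
  Option D: v=23, gcd(6,23)=1 -> changes
  Option E: v=40, gcd(6,40)=2 -> changes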